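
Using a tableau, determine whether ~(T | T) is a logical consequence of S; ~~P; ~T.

Yes

Initial set: {S; ~~P; ~T; ~~(T | T)}.
~~P: drop double negation, giving P.
~~(T | T): β-rule — branch into T  //  T.
  branch 1 (add T):
    × closes — contains both T and ~T.
  branch 2 (add T):
    × closes — contains both T and ~T.
All 2 branches close.
Every branch closed, so the premises entail the conclusion.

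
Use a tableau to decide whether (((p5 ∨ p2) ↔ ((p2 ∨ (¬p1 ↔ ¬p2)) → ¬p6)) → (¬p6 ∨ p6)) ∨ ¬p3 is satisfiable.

Initial set: {((((p5 ∨ p2) ↔ ((p2 ∨ (¬p1 ↔ ¬p2)) → ¬p6)) → (¬p6 ∨ p6)) ∨ ¬p3)}.
((((p5 ∨ p2) ↔ ((p2 ∨ (¬p1 ↔ ¬p2)) → ¬p6)) → (¬p6 ∨ p6)) ∨ ¬p3): β-rule — branch into (((p5 ∨ p2) ↔ ((p2 ∨ (¬p1 ↔ ¬p2)) → ¬p6)) → (¬p6 ∨ p6))  //  ¬p3.
  branch 1 (add (((p5 ∨ p2) ↔ ((p2 ∨ (¬p1 ↔ ¬p2)) → ¬p6)) → (¬p6 ∨ p6))):
    (((p5 ∨ p2) ↔ ((p2 ∨ (¬p1 ↔ ¬p2)) → ¬p6)) → (¬p6 ∨ p6)): β-rule — branch into ¬((p5 ∨ p2) ↔ ((p2 ∨ (¬p1 ↔ ¬p2)) → ¬p6))  //  (¬p6 ∨ p6).
      branch 1.1 (add ¬((p5 ∨ p2) ↔ ((p2 ∨ (¬p1 ↔ ¬p2)) → ¬p6))):
        ¬((p5 ∨ p2) ↔ ((p2 ∨ (¬p1 ↔ ¬p2)) → ¬p6)): β-rule — branch into (p5 ∨ p2), ¬((p2 ∨ (¬p1 ↔ ¬p2)) → ¬p6)  //  ¬(p5 ∨ p2), ((p2 ∨ (¬p1 ↔ ¬p2)) → ¬p6).
          branch 1.1.1 (add (p5 ∨ p2), ¬((p2 ∨ (¬p1 ↔ ¬p2)) → ¬p6)):
            ¬((p2 ∨ (¬p1 ↔ ¬p2)) → ¬p6): α-rule — add (p2 ∨ (¬p1 ↔ ¬p2)), ¬¬p6.
            (p5 ∨ p2): β-rule — branch into p5  //  p2.
              branch 1.1.1.1 (add p5):
                (p2 ∨ (¬p1 ↔ ¬p2)): β-rule — branch into p2  //  (¬p1 ↔ ¬p2).
                  branch 1.1.1.1.1 (add p2):
                    ○ open, literals {p2=1, p5=1, p6=1}.
                  branch 1.1.1.1.2 (add (¬p1 ↔ ¬p2)):
                    (¬p1 ↔ ¬p2): β-rule — branch into ¬p1, ¬p2  //  ¬¬p1, ¬¬p2.
                      branch 1.1.1.1.2.1 (add ¬p1, ¬p2):
                        ○ open, literals {p1=0, p2=0, p5=1, p6=1}.
                      branch 1.1.1.1.2.2 (add ¬¬p1, ¬¬p2):
                        ○ open, literals {p1=1, p2=1, p5=1, p6=1}.
              branch 1.1.1.2 (add p2):
                (p2 ∨ (¬p1 ↔ ¬p2)): β-rule — branch into p2  //  (¬p1 ↔ ¬p2).
                  branch 1.1.1.2.1 (add p2):
                    ○ open, literals {p2=1, p6=1}.
                  branch 1.1.1.2.2 (add (¬p1 ↔ ¬p2)):
                    (¬p1 ↔ ¬p2): β-rule — branch into ¬p1, ¬p2  //  ¬¬p1, ¬¬p2.
                      branch 1.1.1.2.2.1 (add ¬p1, ¬p2):
                        × closes — contains both p2 and ¬p2.
                      branch 1.1.1.2.2.2 (add ¬¬p1, ¬¬p2):
                        ○ open, literals {p1=1, p2=1, p6=1}.
          branch 1.1.2 (add ¬(p5 ∨ p2), ((p2 ∨ (¬p1 ↔ ¬p2)) → ¬p6)):
            ¬(p5 ∨ p2): α-rule — add ¬p5, ¬p2.
            ((p2 ∨ (¬p1 ↔ ¬p2)) → ¬p6): β-rule — branch into ¬(p2 ∨ (¬p1 ↔ ¬p2))  //  ¬p6.
              branch 1.1.2.1 (add ¬(p2 ∨ (¬p1 ↔ ¬p2))):
                ¬(p2 ∨ (¬p1 ↔ ¬p2)): α-rule — add ¬p2, ¬(¬p1 ↔ ¬p2).
                ¬(¬p1 ↔ ¬p2): β-rule — branch into ¬p1, ¬¬p2  //  ¬¬p1, ¬p2.
                  branch 1.1.2.1.1 (add ¬p1, ¬¬p2):
                    × closes — contains both p2 and ¬p2.
                  branch 1.1.2.1.2 (add ¬¬p1, ¬p2):
                    ○ open, literals {p1=1, p2=0, p5=0}.
              branch 1.1.2.2 (add ¬p6):
                ○ open, literals {p2=0, p5=0, p6=0}.
      branch 1.2 (add (¬p6 ∨ p6)):
        (¬p6 ∨ p6): β-rule — branch into ¬p6  //  p6.
          branch 1.2.1 (add ¬p6):
            ○ open, literals {p6=0}.
          branch 1.2.2 (add p6):
            ○ open, literals {p6=1}.
  branch 2 (add ¬p3):
    ○ open, literals {p3=0}.
2 branches closed, 10 open.
An open branch gives a satisfying assignment: p2=1, p5=1, p6=1.

Satisfiable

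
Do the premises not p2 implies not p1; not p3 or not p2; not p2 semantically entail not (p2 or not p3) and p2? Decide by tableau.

Initial set: {(not p2 implies not p1); (not p3 or not p2); not p2; not (not (p2 or not p3) and p2)}.
(not p2 implies not p1): β-rule — branch into not not p2  //  not p1.
  branch 1 (add not not p2):
    × closes — contains both p2 and not p2.
  branch 2 (add not p1):
    (not p3 or not p2): β-rule — branch into not p3  //  not p2.
      branch 2.1 (add not p3):
        not (not (p2 or not p3) and p2): β-rule — branch into not not (p2 or not p3)  //  not p2.
          branch 2.1.1 (add not not (p2 or not p3)):
            not not (p2 or not p3): β-rule — branch into p2  //  not p3.
              branch 2.1.1.1 (add p2):
                × closes — contains both p2 and not p2.
              branch 2.1.1.2 (add not p3):
                ○ open, literals {p1=false, p2=false, p3=false}.
          branch 2.1.2 (add not p2):
            ○ open, literals {p1=false, p2=false, p3=false}.
      branch 2.2 (add not p2):
        not (not (p2 or not p3) and p2): β-rule — branch into not not (p2 or not p3)  //  not p2.
          branch 2.2.1 (add not not (p2 or not p3)):
            not not (p2 or not p3): β-rule — branch into p2  //  not p3.
              branch 2.2.1.1 (add p2):
                × closes — contains both p2 and not p2.
              branch 2.2.1.2 (add not p3):
                ○ open, literals {p1=false, p2=false, p3=false}.
          branch 2.2.2 (add not p2):
            ○ open, literals {p1=false, p2=false}.
3 branches closed, 4 open.
An open branch gives a countermodel: p1=false, p2=false, p3=false (unmentioned atoms arbitrary); the premises hold there but the conclusion fails.

No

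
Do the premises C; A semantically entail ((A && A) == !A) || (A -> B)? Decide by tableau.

Initial set: {C; A; !(((A && A) == !A) || (A -> B))}.
!(((A && A) == !A) || (A -> B)): α-rule — add !((A && A) == !A), !(A -> B).
!(A -> B): α-rule — add A, !B.
!((A && A) == !A): β-rule — branch into (A && A), !!A  //  !(A && A), !A.
  branch 1 (add (A && A), !!A):
    (A && A): α-rule — add A, A.
    ○ open, literals {A=T, B=F, C=T}.
  branch 2 (add !(A && A), !A):
    × closes — contains both A and !A.
1 branch closed, 1 open.
An open branch gives a countermodel: A=T, B=F, C=T (unmentioned atoms arbitrary); the premises hold there but the conclusion fails.

No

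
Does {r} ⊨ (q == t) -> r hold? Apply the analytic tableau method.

Yes

Initial set: {r; !((q == t) -> r)}.
!((q == t) -> r): α-rule — add (q == t), !r.
× closes — contains both r and !r.
All 1 branch closes.
Every branch closed, so the premises entail the conclusion.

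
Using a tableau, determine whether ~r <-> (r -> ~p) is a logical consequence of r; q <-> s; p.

Yes

Initial set: {r; (q <-> s); p; ~(~r <-> (r -> ~p))}.
(q <-> s): β-rule — branch into q, s  //  ~q, ~s.
  branch 1 (add q, s):
    ~(~r <-> (r -> ~p)): β-rule — branch into ~r, ~(r -> ~p)  //  ~~r, (r -> ~p).
      branch 1.1 (add ~r, ~(r -> ~p)):
        × closes — contains both r and ~r.
      branch 1.2 (add ~~r, (r -> ~p)):
        (r -> ~p): β-rule — branch into ~r  //  ~p.
          branch 1.2.1 (add ~r):
            × closes — contains both r and ~r.
          branch 1.2.2 (add ~p):
            × closes — contains both p and ~p.
  branch 2 (add ~q, ~s):
    ~(~r <-> (r -> ~p)): β-rule — branch into ~r, ~(r -> ~p)  //  ~~r, (r -> ~p).
      branch 2.1 (add ~r, ~(r -> ~p)):
        × closes — contains both r and ~r.
      branch 2.2 (add ~~r, (r -> ~p)):
        (r -> ~p): β-rule — branch into ~r  //  ~p.
          branch 2.2.1 (add ~r):
            × closes — contains both r and ~r.
          branch 2.2.2 (add ~p):
            × closes — contains both p and ~p.
All 6 branches close.
Every branch closed, so the premises entail the conclusion.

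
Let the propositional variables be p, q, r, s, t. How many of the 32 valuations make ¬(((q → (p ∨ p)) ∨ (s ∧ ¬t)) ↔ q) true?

Initial set: {T ¬(((q → (p ∨ p)) ∨ (s ∧ ¬t)) ↔ q)}.
T ¬(((q → (p ∨ p)) ∨ (s ∧ ¬t)) ↔ q): β-rule — branch into T ((q → (p ∨ p)) ∨ (s ∧ ¬t)), F q  //  F ((q → (p ∨ p)) ∨ (s ∧ ¬t)), T q.
  branch 1 (add T ((q → (p ∨ p)) ∨ (s ∧ ¬t)), F q):
    T ((q → (p ∨ p)) ∨ (s ∧ ¬t)): β-rule — branch into T (q → (p ∨ p))  //  T (s ∧ ¬t).
      branch 1.1 (add T (q → (p ∨ p))):
        T (q → (p ∨ p)): β-rule — branch into F q  //  T (p ∨ p).
          branch 1.1.1 (add F q):
            ○ open, literals {q=0}.
          branch 1.1.2 (add T (p ∨ p)):
            T (p ∨ p): β-rule — branch into T p  //  T p.
              branch 1.1.2.1 (add T p):
                ○ open, literals {p=1, q=0}.
              branch 1.1.2.2 (add T p):
                ○ open, literals {p=1, q=0}.
      branch 1.2 (add T (s ∧ ¬t)):
        T (s ∧ ¬t): α-rule — add T s, T ¬t.
        ○ open, literals {q=0, s=1, t=0}.
  branch 2 (add F ((q → (p ∨ p)) ∨ (s ∧ ¬t)), T q):
    F ((q → (p ∨ p)) ∨ (s ∧ ¬t)): α-rule — add F (q → (p ∨ p)), F (s ∧ ¬t).
    F (q → (p ∨ p)): α-rule — add T q, F (p ∨ p).
    F (p ∨ p): α-rule — add F p, F p.
    F (s ∧ ¬t): β-rule — branch into F s  //  F ¬t.
      branch 2.1 (add F s):
        ○ open, literals {p=0, q=1, s=0}.
      branch 2.2 (add F ¬t):
        ○ open, literals {p=0, q=1, t=1}.
0 branches closed, 6 open.
Each open branch fixes some atoms; the unmentioned ones are free. Counting distinct full assignments: branch {q=0} (p, r, s, t) contributes 16 new; branch {p=1, q=0} (r, s, t) contributes 0 new; branch {p=1, q=0} (r, s, t) contributes 0 new; branch {q=0, s=1, t=0} (p, r) contributes 0 new; branch {p=0, q=1, s=0} (r, t) contributes 4 new; branch {p=0, q=1, t=1} (r, s) contributes 2 new. Total: 22.

22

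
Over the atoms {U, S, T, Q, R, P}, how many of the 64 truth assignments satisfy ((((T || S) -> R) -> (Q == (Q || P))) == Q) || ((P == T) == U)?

53

Initial set: {(((((T || S) -> R) -> (Q == (Q || P))) == Q) || ((P == T) == U))}.
(((((T || S) -> R) -> (Q == (Q || P))) == Q) || ((P == T) == U)): β-rule — branch into ((((T || S) -> R) -> (Q == (Q || P))) == Q)  //  ((P == T) == U).
  branch 1 (add ((((T || S) -> R) -> (Q == (Q || P))) == Q)):
    ((((T || S) -> R) -> (Q == (Q || P))) == Q): β-rule — branch into (((T || S) -> R) -> (Q == (Q || P))), Q  //  !(((T || S) -> R) -> (Q == (Q || P))), !Q.
      branch 1.1 (add (((T || S) -> R) -> (Q == (Q || P))), Q):
        (((T || S) -> R) -> (Q == (Q || P))): β-rule — branch into !((T || S) -> R)  //  (Q == (Q || P)).
          branch 1.1.1 (add !((T || S) -> R)):
            !((T || S) -> R): α-rule — add (T || S), !R.
            (T || S): β-rule — branch into T  //  S.
              branch 1.1.1.1 (add T):
                ○ open, literals {Q=1, R=0, T=1}.
              branch 1.1.1.2 (add S):
                ○ open, literals {Q=1, R=0, S=1}.
          branch 1.1.2 (add (Q == (Q || P))):
            (Q == (Q || P)): β-rule — branch into Q, (Q || P)  //  !Q, !(Q || P).
              branch 1.1.2.1 (add Q, (Q || P)):
                (Q || P): β-rule — branch into Q  //  P.
                  branch 1.1.2.1.1 (add Q):
                    ○ open, literals {Q=1}.
                  branch 1.1.2.1.2 (add P):
                    ○ open, literals {P=1, Q=1}.
              branch 1.1.2.2 (add !Q, !(Q || P)):
                × closes — contains both Q and !Q.
      branch 1.2 (add !(((T || S) -> R) -> (Q == (Q || P))), !Q):
        !(((T || S) -> R) -> (Q == (Q || P))): α-rule — add ((T || S) -> R), !(Q == (Q || P)).
        ((T || S) -> R): β-rule — branch into !(T || S)  //  R.
          branch 1.2.1 (add !(T || S)):
            !(T || S): α-rule — add !T, !S.
            !(Q == (Q || P)): β-rule — branch into Q, !(Q || P)  //  !Q, (Q || P).
              branch 1.2.1.1 (add Q, !(Q || P)):
                × closes — contains both Q and !Q.
              branch 1.2.1.2 (add !Q, (Q || P)):
                (Q || P): β-rule — branch into Q  //  P.
                  branch 1.2.1.2.1 (add Q):
                    × closes — contains both Q and !Q.
                  branch 1.2.1.2.2 (add P):
                    ○ open, literals {P=1, Q=0, S=0, T=0}.
          branch 1.2.2 (add R):
            !(Q == (Q || P)): β-rule — branch into Q, !(Q || P)  //  !Q, (Q || P).
              branch 1.2.2.1 (add Q, !(Q || P)):
                × closes — contains both Q and !Q.
              branch 1.2.2.2 (add !Q, (Q || P)):
                (Q || P): β-rule — branch into Q  //  P.
                  branch 1.2.2.2.1 (add Q):
                    × closes — contains both Q and !Q.
                  branch 1.2.2.2.2 (add P):
                    ○ open, literals {P=1, Q=0, R=1}.
  branch 2 (add ((P == T) == U)):
    ((P == T) == U): β-rule — branch into (P == T), U  //  !(P == T), !U.
      branch 2.1 (add (P == T), U):
        (P == T): β-rule — branch into P, T  //  !P, !T.
          branch 2.1.1 (add P, T):
            ○ open, literals {P=1, T=1, U=1}.
          branch 2.1.2 (add !P, !T):
            ○ open, literals {P=0, T=0, U=1}.
      branch 2.2 (add !(P == T), !U):
        !(P == T): β-rule — branch into P, !T  //  !P, T.
          branch 2.2.1 (add P, !T):
            ○ open, literals {P=1, T=0, U=0}.
          branch 2.2.2 (add !P, T):
            ○ open, literals {P=0, T=1, U=0}.
5 branches closed, 10 open.
Each open branch fixes some atoms; the unmentioned ones are free. Counting distinct full assignments: branch {Q=1, R=0, T=1} (U, S, P) contributes 8 new; branch {Q=1, R=0, S=1} (U, T, P) contributes 4 new; branch {Q=1} (U, S, T, R, P) contributes 20 new; branch {P=1, Q=1} (U, S, T, R) contributes 0 new; branch {P=1, Q=0, S=0, T=0} (U, R) contributes 4 new; branch {P=1, Q=0, R=1} (U, S, T) contributes 6 new; branch {P=1, T=1, U=1} (S, Q, R) contributes 2 new; branch {P=0, T=0, U=1} (S, Q, R) contributes 4 new; branch {P=1, T=0, U=0} (S, Q, R) contributes 1 new; branch {P=0, T=1, U=0} (S, Q, R) contributes 4 new. Total: 53.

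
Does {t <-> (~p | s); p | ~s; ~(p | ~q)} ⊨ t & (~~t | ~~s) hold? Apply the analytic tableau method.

Yes

Initial set: {T (t <-> (~p | s)); T (p | ~s); T ~(p | ~q); F (t & (~~t | ~~s))}.
T ~(p | ~q): α-rule — add F p, F ~q.
T (t <-> (~p | s)): β-rule — branch into T t, T (~p | s)  //  F t, F (~p | s).
  branch 1 (add T t, T (~p | s)):
    T (p | ~s): β-rule — branch into T p  //  T ~s.
      branch 1.1 (add T p):
        × closes — contains both p and ~p.
      branch 1.2 (add T ~s):
        F (t & (~~t | ~~s)): β-rule — branch into F t  //  F (~~t | ~~s).
          branch 1.2.1 (add F t):
            × closes — contains both t and ~t.
          branch 1.2.2 (add F (~~t | ~~s)):
            F (~~t | ~~s): α-rule — add F ~~t, F ~~s.
            F ~~t: drop double negation, giving F t.
            × closes — contains both t and ~t.
  branch 2 (add F t, F (~p | s)):
    F (~p | s): α-rule — add F ~p, F s.
    × closes — contains both p and ~p.
All 4 branches close.
Every branch closed, so the premises entail the conclusion.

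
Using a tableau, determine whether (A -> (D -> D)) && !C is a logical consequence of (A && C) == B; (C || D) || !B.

No

Initial set: {((A && C) == B); ((C || D) || !B); !((A -> (D -> D)) && !C)}.
((A && C) == B): β-rule — branch into (A && C), B  //  !(A && C), !B.
  branch 1 (add (A && C), B):
    (A && C): α-rule — add A, C.
    ((C || D) || !B): β-rule — branch into (C || D)  //  !B.
      branch 1.1 (add (C || D)):
        !((A -> (D -> D)) && !C): β-rule — branch into !(A -> (D -> D))  //  !!C.
          branch 1.1.1 (add !(A -> (D -> D))):
            !(A -> (D -> D)): α-rule — add A, !(D -> D).
            !(D -> D): α-rule — add D, !D.
            × closes — contains both D and !D.
          branch 1.1.2 (add !!C):
            (C || D): β-rule — branch into C  //  D.
              branch 1.1.2.1 (add C):
                ○ open, literals {A=1, B=1, C=1}.
              branch 1.1.2.2 (add D):
                ○ open, literals {A=1, B=1, C=1, D=1}.
      branch 1.2 (add !B):
        × closes — contains both B and !B.
  branch 2 (add !(A && C), !B):
    ((C || D) || !B): β-rule — branch into (C || D)  //  !B.
      branch 2.1 (add (C || D)):
        !((A -> (D -> D)) && !C): β-rule — branch into !(A -> (D -> D))  //  !!C.
          branch 2.1.1 (add !(A -> (D -> D))):
            !(A -> (D -> D)): α-rule — add A, !(D -> D).
            !(D -> D): α-rule — add D, !D.
            × closes — contains both D and !D.
          branch 2.1.2 (add !!C):
            !(A && C): β-rule — branch into !A  //  !C.
              branch 2.1.2.1 (add !A):
                (C || D): β-rule — branch into C  //  D.
                  branch 2.1.2.1.1 (add C):
                    ○ open, literals {A=0, B=0, C=1}.
                  branch 2.1.2.1.2 (add D):
                    ○ open, literals {A=0, B=0, C=1, D=1}.
              branch 2.1.2.2 (add !C):
                × closes — contains both C and !C.
      branch 2.2 (add !B):
        !((A -> (D -> D)) && !C): β-rule — branch into !(A -> (D -> D))  //  !!C.
          branch 2.2.1 (add !(A -> (D -> D))):
            !(A -> (D -> D)): α-rule — add A, !(D -> D).
            !(D -> D): α-rule — add D, !D.
            × closes — contains both D and !D.
          branch 2.2.2 (add !!C):
            !(A && C): β-rule — branch into !A  //  !C.
              branch 2.2.2.1 (add !A):
                ○ open, literals {A=0, B=0, C=1}.
              branch 2.2.2.2 (add !C):
                × closes — contains both C and !C.
6 branches closed, 5 open.
An open branch gives a countermodel: A=1, B=1, C=1 (unmentioned atoms arbitrary); the premises hold there but the conclusion fails.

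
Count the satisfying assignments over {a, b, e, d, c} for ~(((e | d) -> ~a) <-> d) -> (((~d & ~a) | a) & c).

22

Initial set: {(~(((e | d) -> ~a) <-> d) -> (((~d & ~a) | a) & c))}.
(~(((e | d) -> ~a) <-> d) -> (((~d & ~a) | a) & c)): β-rule — branch into ~~(((e | d) -> ~a) <-> d)  //  (((~d & ~a) | a) & c).
  branch 1 (add ~~(((e | d) -> ~a) <-> d)):
    ~~(((e | d) -> ~a) <-> d): β-rule — branch into ((e | d) -> ~a), d  //  ~((e | d) -> ~a), ~d.
      branch 1.1 (add ((e | d) -> ~a), d):
        ((e | d) -> ~a): β-rule — branch into ~(e | d)  //  ~a.
          branch 1.1.1 (add ~(e | d)):
            ~(e | d): α-rule — add ~e, ~d.
            × closes — contains both d and ~d.
          branch 1.1.2 (add ~a):
            ○ open, literals {a=F, d=T}.
      branch 1.2 (add ~((e | d) -> ~a), ~d):
        ~((e | d) -> ~a): α-rule — add (e | d), ~~a.
        (e | d): β-rule — branch into e  //  d.
          branch 1.2.1 (add e):
            ○ open, literals {a=T, d=F, e=T}.
          branch 1.2.2 (add d):
            × closes — contains both d and ~d.
  branch 2 (add (((~d & ~a) | a) & c)):
    (((~d & ~a) | a) & c): α-rule — add ((~d & ~a) | a), c.
    ((~d & ~a) | a): β-rule — branch into (~d & ~a)  //  a.
      branch 2.1 (add (~d & ~a)):
        (~d & ~a): α-rule — add ~d, ~a.
        ○ open, literals {a=F, c=T, d=F}.
      branch 2.2 (add a):
        ○ open, literals {a=T, c=T}.
2 branches closed, 4 open.
Each open branch fixes some atoms; the unmentioned ones are free. Counting distinct full assignments: branch {a=F, d=T} (b, e, c) contributes 8 new; branch {a=T, d=F, e=T} (b, c) contributes 4 new; branch {a=F, c=T, d=F} (b, e) contributes 4 new; branch {a=T, c=T} (b, e, d) contributes 6 new. Total: 22.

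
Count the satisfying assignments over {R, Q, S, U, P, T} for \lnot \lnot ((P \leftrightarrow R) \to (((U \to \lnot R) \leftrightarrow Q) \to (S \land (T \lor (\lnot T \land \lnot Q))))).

Initial set: {T \lnot \lnot ((P \leftrightarrow R) \to (((U \to \lnot R) \leftrightarrow Q) \to (S \land (T \lor (\lnot T \land \lnot Q)))))}.
T \lnot \lnot ((P \leftrightarrow R) \to (((U \to \lnot R) \leftrightarrow Q) \to (S \land (T \lor (\lnot T \land \lnot Q))))): drop double negation, giving T ((P \leftrightarrow R) \to (((U \to \lnot R) \leftrightarrow Q) \to (S \land (T \lor (\lnot T \land \lnot Q))))).
T ((P \leftrightarrow R) \to (((U \to \lnot R) \leftrightarrow Q) \to (S \land (T \lor (\lnot T \land \lnot Q))))): β-rule — branch into F (P \leftrightarrow R)  //  T (((U \to \lnot R) \leftrightarrow Q) \to (S \land (T \lor (\lnot T \land \lnot Q)))).
  branch 1 (add F (P \leftrightarrow R)):
    F (P \leftrightarrow R): β-rule — branch into T P, F R  //  F P, T R.
      branch 1.1 (add T P, F R):
        ○ open, literals {P=T, R=F}.
      branch 1.2 (add F P, T R):
        ○ open, literals {P=F, R=T}.
  branch 2 (add T (((U \to \lnot R) \leftrightarrow Q) \to (S \land (T \lor (\lnot T \land \lnot Q))))):
    T (((U \to \lnot R) \leftrightarrow Q) \to (S \land (T \lor (\lnot T \land \lnot Q)))): β-rule — branch into F ((U \to \lnot R) \leftrightarrow Q)  //  T (S \land (T \lor (\lnot T \land \lnot Q))).
      branch 2.1 (add F ((U \to \lnot R) \leftrightarrow Q)):
        F ((U \to \lnot R) \leftrightarrow Q): β-rule — branch into T (U \to \lnot R), F Q  //  F (U \to \lnot R), T Q.
          branch 2.1.1 (add T (U \to \lnot R), F Q):
            T (U \to \lnot R): β-rule — branch into F U  //  T \lnot R.
              branch 2.1.1.1 (add F U):
                ○ open, literals {Q=F, U=F}.
              branch 2.1.1.2 (add T \lnot R):
                ○ open, literals {Q=F, R=F}.
          branch 2.1.2 (add F (U \to \lnot R), T Q):
            F (U \to \lnot R): α-rule — add T U, F \lnot R.
            ○ open, literals {Q=T, R=T, U=T}.
      branch 2.2 (add T (S \land (T \lor (\lnot T \land \lnot Q)))):
        T (S \land (T \lor (\lnot T \land \lnot Q))): α-rule — add T S, T (T \lor (\lnot T \land \lnot Q)).
        T (T \lor (\lnot T \land \lnot Q)): β-rule — branch into T T  //  T (\lnot T \land \lnot Q).
          branch 2.2.1 (add T T):
            ○ open, literals {S=T, T=T}.
          branch 2.2.2 (add T (\lnot T \land \lnot Q)):
            T (\lnot T \land \lnot Q): α-rule — add T \lnot T, T \lnot Q.
            ○ open, literals {Q=F, S=T, T=F}.
0 branches closed, 7 open.
Each open branch fixes some atoms; the unmentioned ones are free. Counting distinct full assignments: branch {P=T, R=F} (Q, S, U, T) contributes 16 new; branch {P=F, R=T} (Q, S, U, T) contributes 16 new; branch {Q=F, U=F} (R, S, P, T) contributes 8 new; branch {Q=F, R=F} (S, U, P, T) contributes 4 new; branch {Q=T, R=T, U=T} (S, P, T) contributes 4 new; branch {S=T, T=T} (R, Q, U, P) contributes 4 new; branch {Q=F, S=T, T=F} (R, U, P) contributes 1 new. Total: 53.

53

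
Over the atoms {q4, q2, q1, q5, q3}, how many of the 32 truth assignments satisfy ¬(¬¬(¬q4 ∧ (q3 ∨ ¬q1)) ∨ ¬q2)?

10

Initial set: {T ¬(¬¬(¬q4 ∧ (q3 ∨ ¬q1)) ∨ ¬q2)}.
T ¬(¬¬(¬q4 ∧ (q3 ∨ ¬q1)) ∨ ¬q2): α-rule — add F ¬¬(¬q4 ∧ (q3 ∨ ¬q1)), F ¬q2.
F ¬¬(¬q4 ∧ (q3 ∨ ¬q1)): drop double negation, giving F (¬q4 ∧ (q3 ∨ ¬q1)).
F (¬q4 ∧ (q3 ∨ ¬q1)): β-rule — branch into F ¬q4  //  F (q3 ∨ ¬q1).
  branch 1 (add F ¬q4):
    ○ open, literals {q2=T, q4=T}.
  branch 2 (add F (q3 ∨ ¬q1)):
    F (q3 ∨ ¬q1): α-rule — add F q3, F ¬q1.
    ○ open, literals {q1=T, q2=T, q3=F}.
0 branches closed, 2 open.
Each open branch fixes some atoms; the unmentioned ones are free. Counting distinct full assignments: branch {q2=T, q4=T} (q1, q5, q3) contributes 8 new; branch {q1=T, q2=T, q3=F} (q4, q5) contributes 2 new. Total: 10.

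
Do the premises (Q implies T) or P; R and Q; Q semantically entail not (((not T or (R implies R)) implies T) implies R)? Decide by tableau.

Initial set: {T ((Q implies T) or P); T (R and Q); T Q; F not (((not T or (R implies R)) implies T) implies R)}.
T (R and Q): α-rule — add T R, T Q.
T ((Q implies T) or P): β-rule — branch into T (Q implies T)  //  T P.
  branch 1 (add T (Q implies T)):
    F not (((not T or (R implies R)) implies T) implies R): β-rule — branch into F ((not T or (R implies R)) implies T)  //  T R.
      branch 1.1 (add F ((not T or (R implies R)) implies T)):
        F ((not T or (R implies R)) implies T): α-rule — add T (not T or (R implies R)), F T.
        T (Q implies T): β-rule — branch into F Q  //  T T.
          branch 1.1.1 (add F Q):
            × closes — contains both Q and not Q.
          branch 1.1.2 (add T T):
            × closes — contains both T and not T.
      branch 1.2 (add T R):
        T (Q implies T): β-rule — branch into F Q  //  T T.
          branch 1.2.1 (add F Q):
            × closes — contains both Q and not Q.
          branch 1.2.2 (add T T):
            ○ open, literals {Q=true, R=true, T=true}.
  branch 2 (add T P):
    F not (((not T or (R implies R)) implies T) implies R): β-rule — branch into F ((not T or (R implies R)) implies T)  //  T R.
      branch 2.1 (add F ((not T or (R implies R)) implies T)):
        F ((not T or (R implies R)) implies T): α-rule — add T (not T or (R implies R)), F T.
        T (not T or (R implies R)): β-rule — branch into T not T  //  T (R implies R).
          branch 2.1.1 (add T not T):
            ○ open, literals {P=true, Q=true, R=true, T=false}.
          branch 2.1.2 (add T (R implies R)):
            T (R implies R): β-rule — branch into F R  //  T R.
              branch 2.1.2.1 (add F R):
                × closes — contains both R and not R.
              branch 2.1.2.2 (add T R):
                ○ open, literals {P=true, Q=true, R=true, T=false}.
      branch 2.2 (add T R):
        ○ open, literals {P=true, Q=true, R=true}.
4 branches closed, 4 open.
An open branch gives a countermodel: Q=true, R=true, T=true (unmentioned atoms arbitrary); the premises hold there but the conclusion fails.

No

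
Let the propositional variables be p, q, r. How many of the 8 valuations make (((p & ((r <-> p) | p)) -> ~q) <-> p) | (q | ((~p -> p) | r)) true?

Initial set: {((((p & ((r <-> p) | p)) -> ~q) <-> p) | (q | ((~p -> p) | r)))}.
((((p & ((r <-> p) | p)) -> ~q) <-> p) | (q | ((~p -> p) | r))): β-rule — branch into (((p & ((r <-> p) | p)) -> ~q) <-> p)  //  (q | ((~p -> p) | r)).
  branch 1 (add (((p & ((r <-> p) | p)) -> ~q) <-> p)):
    (((p & ((r <-> p) | p)) -> ~q) <-> p): β-rule — branch into ((p & ((r <-> p) | p)) -> ~q), p  //  ~((p & ((r <-> p) | p)) -> ~q), ~p.
      branch 1.1 (add ((p & ((r <-> p) | p)) -> ~q), p):
        ((p & ((r <-> p) | p)) -> ~q): β-rule — branch into ~(p & ((r <-> p) | p))  //  ~q.
          branch 1.1.1 (add ~(p & ((r <-> p) | p))):
            ~(p & ((r <-> p) | p)): β-rule — branch into ~p  //  ~((r <-> p) | p).
              branch 1.1.1.1 (add ~p):
                × closes — contains both p and ~p.
              branch 1.1.1.2 (add ~((r <-> p) | p)):
                ~((r <-> p) | p): α-rule — add ~(r <-> p), ~p.
                × closes — contains both p and ~p.
          branch 1.1.2 (add ~q):
            ○ open, literals {p=1, q=0}.
      branch 1.2 (add ~((p & ((r <-> p) | p)) -> ~q), ~p):
        ~((p & ((r <-> p) | p)) -> ~q): α-rule — add (p & ((r <-> p) | p)), ~~q.
        (p & ((r <-> p) | p)): α-rule — add p, ((r <-> p) | p).
        × closes — contains both p and ~p.
  branch 2 (add (q | ((~p -> p) | r))):
    (q | ((~p -> p) | r)): β-rule — branch into q  //  ((~p -> p) | r).
      branch 2.1 (add q):
        ○ open, literals {q=1}.
      branch 2.2 (add ((~p -> p) | r)):
        ((~p -> p) | r): β-rule — branch into (~p -> p)  //  r.
          branch 2.2.1 (add (~p -> p)):
            (~p -> p): β-rule — branch into ~~p  //  p.
              branch 2.2.1.1 (add ~~p):
                ○ open, literals {p=1}.
              branch 2.2.1.2 (add p):
                ○ open, literals {p=1}.
          branch 2.2.2 (add r):
            ○ open, literals {r=1}.
3 branches closed, 5 open.
Each open branch fixes some atoms; the unmentioned ones are free. Counting distinct full assignments: branch {p=1, q=0} (r) contributes 2 new; branch {q=1} (p, r) contributes 4 new; branch {p=1} (q, r) contributes 0 new; branch {p=1} (q, r) contributes 0 new; branch {r=1} (p, q) contributes 1 new. Total: 7.

7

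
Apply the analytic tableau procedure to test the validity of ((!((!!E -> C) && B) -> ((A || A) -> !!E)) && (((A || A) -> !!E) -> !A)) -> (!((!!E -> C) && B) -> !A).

Valid

Assume the negation and expand:
Initial set: {F (((!((!!E -> C) && B) -> ((A || A) -> !!E)) && (((A || A) -> !!E) -> !A)) -> (!((!!E -> C) && B) -> !A))}.
F (((!((!!E -> C) && B) -> ((A || A) -> !!E)) && (((A || A) -> !!E) -> !A)) -> (!((!!E -> C) && B) -> !A)): α-rule — add T ((!((!!E -> C) && B) -> ((A || A) -> !!E)) && (((A || A) -> !!E) -> !A)), F (!((!!E -> C) && B) -> !A).
T ((!((!!E -> C) && B) -> ((A || A) -> !!E)) && (((A || A) -> !!E) -> !A)): α-rule — add T (!((!!E -> C) && B) -> ((A || A) -> !!E)), T (((A || A) -> !!E) -> !A).
F (!((!!E -> C) && B) -> !A): α-rule — add T !((!!E -> C) && B), F !A.
T (!((!!E -> C) && B) -> ((A || A) -> !!E)): β-rule — branch into F !((!!E -> C) && B)  //  T ((A || A) -> !!E).
  branch 1 (add F !((!!E -> C) && B)):
    F !((!!E -> C) && B): α-rule — add T (!!E -> C), T B.
    T (((A || A) -> !!E) -> !A): β-rule — branch into F ((A || A) -> !!E)  //  T !A.
      branch 1.1 (add F ((A || A) -> !!E)):
        F ((A || A) -> !!E): α-rule — add T (A || A), F !!E.
        F !!E: drop double negation, giving F E.
        T !((!!E -> C) && B): β-rule — branch into F (!!E -> C)  //  F B.
          branch 1.1.1 (add F (!!E -> C)):
            F (!!E -> C): α-rule — add T !!E, F C.
            T !!E: drop double negation, giving T E.
            × closes — contains both E and !E.
          branch 1.1.2 (add F B):
            × closes — contains both B and !B.
      branch 1.2 (add T !A):
        × closes — contains both A and !A.
  branch 2 (add T ((A || A) -> !!E)):
    T (((A || A) -> !!E) -> !A): β-rule — branch into F ((A || A) -> !!E)  //  T !A.
      branch 2.1 (add F ((A || A) -> !!E)):
        F ((A || A) -> !!E): α-rule — add T (A || A), F !!E.
        F !!E: drop double negation, giving F E.
        T !((!!E -> C) && B): β-rule — branch into F (!!E -> C)  //  F B.
          branch 2.1.1 (add F (!!E -> C)):
            F (!!E -> C): α-rule — add T !!E, F C.
            T !!E: drop double negation, giving T E.
            × closes — contains both E and !E.
          branch 2.1.2 (add F B):
            T ((A || A) -> !!E): β-rule — branch into F (A || A)  //  T !!E.
              branch 2.1.2.1 (add F (A || A)):
                F (A || A): α-rule — add F A, F A.
                × closes — contains both A and !A.
              branch 2.1.2.2 (add T !!E):
                T !!E: drop double negation, giving T E.
                × closes — contains both E and !E.
      branch 2.2 (add T !A):
        × closes — contains both A and !A.
All 7 branches close.
Every branch closed, so the negation is unsatisfiable and the formula is valid.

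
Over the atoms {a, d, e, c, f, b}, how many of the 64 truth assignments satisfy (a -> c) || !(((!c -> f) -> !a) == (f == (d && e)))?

52

Initial set: {((a -> c) || !(((!c -> f) -> !a) == (f == (d && e))))}.
((a -> c) || !(((!c -> f) -> !a) == (f == (d && e)))): β-rule — branch into (a -> c)  //  !(((!c -> f) -> !a) == (f == (d && e))).
  branch 1 (add (a -> c)):
    (a -> c): β-rule — branch into !a  //  c.
      branch 1.1 (add !a):
        ○ open, literals {a=0}.
      branch 1.2 (add c):
        ○ open, literals {c=1}.
  branch 2 (add !(((!c -> f) -> !a) == (f == (d && e)))):
    !(((!c -> f) -> !a) == (f == (d && e))): β-rule — branch into ((!c -> f) -> !a), !(f == (d && e))  //  !((!c -> f) -> !a), (f == (d && e)).
      branch 2.1 (add ((!c -> f) -> !a), !(f == (d && e))):
        ((!c -> f) -> !a): β-rule — branch into !(!c -> f)  //  !a.
          branch 2.1.1 (add !(!c -> f)):
            !(!c -> f): α-rule — add !c, !f.
            !(f == (d && e)): β-rule — branch into f, !(d && e)  //  !f, (d && e).
              branch 2.1.1.1 (add f, !(d && e)):
                × closes — contains both f and !f.
              branch 2.1.1.2 (add !f, (d && e)):
                (d && e): α-rule — add d, e.
                ○ open, literals {c=0, d=1, e=1, f=0}.
          branch 2.1.2 (add !a):
            !(f == (d && e)): β-rule — branch into f, !(d && e)  //  !f, (d && e).
              branch 2.1.2.1 (add f, !(d && e)):
                !(d && e): β-rule — branch into !d  //  !e.
                  branch 2.1.2.1.1 (add !d):
                    ○ open, literals {a=0, d=0, f=1}.
                  branch 2.1.2.1.2 (add !e):
                    ○ open, literals {a=0, e=0, f=1}.
              branch 2.1.2.2 (add !f, (d && e)):
                (d && e): α-rule — add d, e.
                ○ open, literals {a=0, d=1, e=1, f=0}.
      branch 2.2 (add !((!c -> f) -> !a), (f == (d && e))):
        !((!c -> f) -> !a): α-rule — add (!c -> f), !!a.
        (f == (d && e)): β-rule — branch into f, (d && e)  //  !f, !(d && e).
          branch 2.2.1 (add f, (d && e)):
            (d && e): α-rule — add d, e.
            (!c -> f): β-rule — branch into !!c  //  f.
              branch 2.2.1.1 (add !!c):
                ○ open, literals {a=1, c=1, d=1, e=1, f=1}.
              branch 2.2.1.2 (add f):
                ○ open, literals {a=1, d=1, e=1, f=1}.
          branch 2.2.2 (add !f, !(d && e)):
            (!c -> f): β-rule — branch into !!c  //  f.
              branch 2.2.2.1 (add !!c):
                !(d && e): β-rule — branch into !d  //  !e.
                  branch 2.2.2.1.1 (add !d):
                    ○ open, literals {a=1, c=1, d=0, f=0}.
                  branch 2.2.2.1.2 (add !e):
                    ○ open, literals {a=1, c=1, e=0, f=0}.
              branch 2.2.2.2 (add f):
                × closes — contains both f and !f.
2 branches closed, 10 open.
Each open branch fixes some atoms; the unmentioned ones are free. Counting distinct full assignments: branch {a=0} (d, e, c, f, b) contributes 32 new; branch {c=1} (a, d, e, f, b) contributes 16 new; branch {c=0, d=1, e=1, f=0} (a, b) contributes 2 new; branch {a=0, d=0, f=1} (e, c, b) contributes 0 new; branch {a=0, e=0, f=1} (d, c, b) contributes 0 new; branch {a=0, d=1, e=1, f=0} (c, b) contributes 0 new; branch {a=1, c=1, d=1, e=1, f=1} (b) contributes 0 new; branch {a=1, d=1, e=1, f=1} (c, b) contributes 2 new; branch {a=1, c=1, d=0, f=0} (e, b) contributes 0 new; branch {a=1, c=1, e=0, f=0} (d, b) contributes 0 new. Total: 52.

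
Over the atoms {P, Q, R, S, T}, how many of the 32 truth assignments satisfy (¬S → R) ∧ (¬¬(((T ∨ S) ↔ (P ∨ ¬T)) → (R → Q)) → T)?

14

Initial set: {((¬S → R) ∧ (¬¬(((T ∨ S) ↔ (P ∨ ¬T)) → (R → Q)) → T))}.
((¬S → R) ∧ (¬¬(((T ∨ S) ↔ (P ∨ ¬T)) → (R → Q)) → T)): α-rule — add (¬S → R), (¬¬(((T ∨ S) ↔ (P ∨ ¬T)) → (R → Q)) → T).
(¬S → R): β-rule — branch into ¬¬S  //  R.
  branch 1 (add ¬¬S):
    (¬¬(((T ∨ S) ↔ (P ∨ ¬T)) → (R → Q)) → T): β-rule — branch into ¬¬¬(((T ∨ S) ↔ (P ∨ ¬T)) → (R → Q))  //  T.
      branch 1.1 (add ¬¬¬(((T ∨ S) ↔ (P ∨ ¬T)) → (R → Q))):
        ¬¬¬(((T ∨ S) ↔ (P ∨ ¬T)) → (R → Q)): drop double negation, giving ¬(((T ∨ S) ↔ (P ∨ ¬T)) → (R → Q)).
        ¬(((T ∨ S) ↔ (P ∨ ¬T)) → (R → Q)): α-rule — add ((T ∨ S) ↔ (P ∨ ¬T)), ¬(R → Q).
        ¬(R → Q): α-rule — add R, ¬Q.
        ((T ∨ S) ↔ (P ∨ ¬T)): β-rule — branch into (T ∨ S), (P ∨ ¬T)  //  ¬(T ∨ S), ¬(P ∨ ¬T).
          branch 1.1.1 (add (T ∨ S), (P ∨ ¬T)):
            (T ∨ S): β-rule — branch into T  //  S.
              branch 1.1.1.1 (add T):
                (P ∨ ¬T): β-rule — branch into P  //  ¬T.
                  branch 1.1.1.1.1 (add P):
                    ○ open, literals {P=true, Q=false, R=true, S=true, T=true}.
                  branch 1.1.1.1.2 (add ¬T):
                    × closes — contains both T and ¬T.
              branch 1.1.1.2 (add S):
                (P ∨ ¬T): β-rule — branch into P  //  ¬T.
                  branch 1.1.1.2.1 (add P):
                    ○ open, literals {P=true, Q=false, R=true, S=true}.
                  branch 1.1.1.2.2 (add ¬T):
                    ○ open, literals {Q=false, R=true, S=true, T=false}.
          branch 1.1.2 (add ¬(T ∨ S), ¬(P ∨ ¬T)):
            ¬(T ∨ S): α-rule — add ¬T, ¬S.
            × closes — contains both S and ¬S.
      branch 1.2 (add T):
        ○ open, literals {S=true, T=true}.
  branch 2 (add R):
    (¬¬(((T ∨ S) ↔ (P ∨ ¬T)) → (R → Q)) → T): β-rule — branch into ¬¬¬(((T ∨ S) ↔ (P ∨ ¬T)) → (R → Q))  //  T.
      branch 2.1 (add ¬¬¬(((T ∨ S) ↔ (P ∨ ¬T)) → (R → Q))):
        ¬¬¬(((T ∨ S) ↔ (P ∨ ¬T)) → (R → Q)): drop double negation, giving ¬(((T ∨ S) ↔ (P ∨ ¬T)) → (R → Q)).
        ¬(((T ∨ S) ↔ (P ∨ ¬T)) → (R → Q)): α-rule — add ((T ∨ S) ↔ (P ∨ ¬T)), ¬(R → Q).
        ¬(R → Q): α-rule — add R, ¬Q.
        ((T ∨ S) ↔ (P ∨ ¬T)): β-rule — branch into (T ∨ S), (P ∨ ¬T)  //  ¬(T ∨ S), ¬(P ∨ ¬T).
          branch 2.1.1 (add (T ∨ S), (P ∨ ¬T)):
            (T ∨ S): β-rule — branch into T  //  S.
              branch 2.1.1.1 (add T):
                (P ∨ ¬T): β-rule — branch into P  //  ¬T.
                  branch 2.1.1.1.1 (add P):
                    ○ open, literals {P=true, Q=false, R=true, T=true}.
                  branch 2.1.1.1.2 (add ¬T):
                    × closes — contains both T and ¬T.
              branch 2.1.1.2 (add S):
                (P ∨ ¬T): β-rule — branch into P  //  ¬T.
                  branch 2.1.1.2.1 (add P):
                    ○ open, literals {P=true, Q=false, R=true, S=true}.
                  branch 2.1.1.2.2 (add ¬T):
                    ○ open, literals {Q=false, R=true, S=true, T=false}.
          branch 2.1.2 (add ¬(T ∨ S), ¬(P ∨ ¬T)):
            ¬(T ∨ S): α-rule — add ¬T, ¬S.
            ¬(P ∨ ¬T): α-rule — add ¬P, ¬¬T.
            × closes — contains both T and ¬T.
      branch 2.2 (add T):
        ○ open, literals {R=true, T=true}.
4 branches closed, 8 open.
Each open branch fixes some atoms; the unmentioned ones are free. Counting distinct full assignments: branch {P=true, Q=false, R=true, S=true, T=true} (none free) contributes 1 new; branch {P=true, Q=false, R=true, S=true} (T) contributes 1 new; branch {Q=false, R=true, S=true, T=false} (P) contributes 1 new; branch {S=true, T=true} (P, Q, R) contributes 7 new; branch {P=true, Q=false, R=true, T=true} (S) contributes 1 new; branch {P=true, Q=false, R=true, S=true} (T) contributes 0 new; branch {Q=false, R=true, S=true, T=false} (P) contributes 0 new; branch {R=true, T=true} (P, Q, S) contributes 3 new. Total: 14.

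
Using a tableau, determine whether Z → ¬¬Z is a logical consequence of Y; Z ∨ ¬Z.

Yes

Initial set: {Y; (Z ∨ ¬Z); ¬(Z → ¬¬Z)}.
¬(Z → ¬¬Z): α-rule — add Z, ¬¬¬Z.
¬¬¬Z: drop double negation, giving ¬Z.
× closes — contains both Z and ¬Z.
All 1 branch closes.
Every branch closed, so the premises entail the conclusion.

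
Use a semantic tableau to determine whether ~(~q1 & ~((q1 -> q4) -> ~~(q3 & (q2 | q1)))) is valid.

Assume the negation and expand:
Initial set: {F ~(~q1 & ~((q1 -> q4) -> ~~(q3 & (q2 | q1))))}.
F ~(~q1 & ~((q1 -> q4) -> ~~(q3 & (q2 | q1)))): α-rule — add T ~q1, T ~((q1 -> q4) -> ~~(q3 & (q2 | q1))).
T ~((q1 -> q4) -> ~~(q3 & (q2 | q1))): α-rule — add T (q1 -> q4), F ~~(q3 & (q2 | q1)).
F ~~(q3 & (q2 | q1)): drop double negation, giving F (q3 & (q2 | q1)).
T (q1 -> q4): β-rule — branch into F q1  //  T q4.
  branch 1 (add F q1):
    F (q3 & (q2 | q1)): β-rule — branch into F q3  //  F (q2 | q1).
      branch 1.1 (add F q3):
        ○ open, literals {q1=F, q3=F}.
      branch 1.2 (add F (q2 | q1)):
        F (q2 | q1): α-rule — add F q2, F q1.
        ○ open, literals {q1=F, q2=F}.
  branch 2 (add T q4):
    F (q3 & (q2 | q1)): β-rule — branch into F q3  //  F (q2 | q1).
      branch 2.1 (add F q3):
        ○ open, literals {q1=F, q3=F, q4=T}.
      branch 2.2 (add F (q2 | q1)):
        F (q2 | q1): α-rule — add F q2, F q1.
        ○ open, literals {q1=F, q2=F, q4=T}.
0 branches closed, 4 open.
An open branch gives a countermodel: q1=F, q3=F (unmentioned atoms arbitrary); under it the original formula is false.

Not valid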